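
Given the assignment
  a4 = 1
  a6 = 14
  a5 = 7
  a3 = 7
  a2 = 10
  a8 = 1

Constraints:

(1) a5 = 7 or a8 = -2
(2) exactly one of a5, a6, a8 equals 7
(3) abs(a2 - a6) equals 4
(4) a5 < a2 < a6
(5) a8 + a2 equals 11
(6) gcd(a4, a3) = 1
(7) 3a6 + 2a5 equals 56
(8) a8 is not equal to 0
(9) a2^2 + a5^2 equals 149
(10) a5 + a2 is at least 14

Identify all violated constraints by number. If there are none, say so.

Yes — all constraints hold.

(1) a5 = 7 = 7 (first disjunct) — holds.
(2) a5=7, a6=14, a8=1; 1 of them equals 7 — holds.
(3) abs(10 - 14) = 4 — holds.
(4) values 7 < 10 < 14 — holds.
(5) a8 + a2 = 1 + 10 = 11 — holds.
(6) gcd(1, 7) = 1 — holds.
(7) 3a6 + 2a5 = 3(14) + 2(7) = 56 — holds.
(8) a8 = 1, and 1 ≠ 0 — holds.
(9) a2^2 + a5^2 = 10^2 + 7^2 = 100 + 49 = 149 — holds.
(10) a5 + a2 = 7 + 10 = 17; 17 ≥ 14 — holds.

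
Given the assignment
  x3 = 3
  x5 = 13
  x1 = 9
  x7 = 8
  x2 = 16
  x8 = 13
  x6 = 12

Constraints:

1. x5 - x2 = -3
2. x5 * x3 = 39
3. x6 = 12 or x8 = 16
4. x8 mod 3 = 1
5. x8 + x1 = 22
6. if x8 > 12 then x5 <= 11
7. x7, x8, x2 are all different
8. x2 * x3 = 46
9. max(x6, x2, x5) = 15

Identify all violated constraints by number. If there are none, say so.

Constraints 6, 8, 9 are violated.

1. x5 - x2 = 13 - 16 = -3 — holds.
2. x5 * x3 = 13 * 3 = 39 — holds.
3. x6 = 12 = 12 (first disjunct) — holds.
4. 13 mod 3 = 1 — holds.
5. x8 + x1 = 13 + 9 = 22 — holds.
6. x8 = 13 > 12, so we need x5 ≤ 11; but x5 = 13 > 11 — fails.
7. values 8, 13, 16 are pairwise distinct — holds.
8. x2 * x3 = 16 * 3 = 48, not 46 — fails.
9. max(12, 16, 13) = 16, not 15 — fails.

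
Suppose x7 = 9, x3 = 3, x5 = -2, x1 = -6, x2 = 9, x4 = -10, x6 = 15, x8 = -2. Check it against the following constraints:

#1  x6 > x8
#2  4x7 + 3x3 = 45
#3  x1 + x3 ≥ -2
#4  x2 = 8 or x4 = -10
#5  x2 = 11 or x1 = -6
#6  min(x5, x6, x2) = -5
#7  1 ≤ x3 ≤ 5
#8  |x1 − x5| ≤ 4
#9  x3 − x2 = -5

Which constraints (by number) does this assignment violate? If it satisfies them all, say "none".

Constraints 3, 6, 9 do not hold.

#1 x6 = 15, x8 = -2; 15 > -2 — holds.
#2 4x7 + 3x3 = 4(9) + 3(3) = 45 — holds.
#3 x1 + x3 = -6 + 3 = -3; -3 < -2, bound -2 not met — does not hold.
#4 x2 = 9 ≠ 8, but x4 = -10 = -10 (second disjunct) — holds.
#5 x2 = 9 ≠ 11, but x1 = -6 = -6 (second disjunct) — holds.
#6 min(-2, 15, 9) = -2, not -5 — does not hold.
#7 x3 = 3 lies in [1, 5] — holds.
#8 |-6 − (-2)| = 4; 4 ≤ 4 — holds.
#9 x3 − x2 = 3 − 9 = -6, not -5 — does not hold.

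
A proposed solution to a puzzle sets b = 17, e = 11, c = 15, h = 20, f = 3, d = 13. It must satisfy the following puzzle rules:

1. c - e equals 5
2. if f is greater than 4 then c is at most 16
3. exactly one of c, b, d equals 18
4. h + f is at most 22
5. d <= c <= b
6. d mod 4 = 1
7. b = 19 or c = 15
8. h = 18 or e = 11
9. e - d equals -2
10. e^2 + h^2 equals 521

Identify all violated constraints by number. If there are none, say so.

1. c - e = 15 - 11 = 4, not 5 — fails.
2. f = 3, not > 4; antecedent false, conditional vacuously true — holds.
3. c=15, b=17, d=13; 0 of them equal 18, not exactly one — fails.
4. h + f = 20 + 3 = 23; 23 > 22, bound 22 not met — fails.
5. values 13 <= 15 <= 17 — holds.
6. 13 mod 4 = 1 — holds.
7. b = 17 ≠ 19, but c = 15 = 15 (second disjunct) — holds.
8. h = 20 ≠ 18, but e = 11 = 11 (second disjunct) — holds.
9. e - d = 11 - 13 = -2 — holds.
10. e^2 + h^2 = 11^2 + 20^2 = 121 + 400 = 521 — holds.

Violated: 1, 3, and 4.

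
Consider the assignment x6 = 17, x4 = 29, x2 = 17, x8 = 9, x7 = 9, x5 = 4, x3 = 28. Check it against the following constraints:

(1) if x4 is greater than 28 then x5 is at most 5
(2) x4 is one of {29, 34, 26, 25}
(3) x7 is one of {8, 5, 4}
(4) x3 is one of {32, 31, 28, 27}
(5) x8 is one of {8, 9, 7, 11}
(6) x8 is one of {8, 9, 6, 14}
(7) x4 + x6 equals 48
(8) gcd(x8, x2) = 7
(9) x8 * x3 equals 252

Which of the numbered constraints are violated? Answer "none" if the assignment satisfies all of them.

Constraints 3, 7, 8 are violated.

(1) x4 = 29 > 28, so we need x5 ≤ 5; x5 = 4 ≤ 5  holds
(2) x4 = 29 is in {29, 34, 26, 25}  holds
(3) x7 = 9 is not in {8, 5, 4}  fails
(4) x3 = 28 is in {32, 31, 28, 27}  holds
(5) x8 = 9 is in {8, 9, 7, 11}  holds
(6) x8 = 9 is in {8, 9, 6, 14}  holds
(7) x4 + x6 = 29 + 17 = 46, not 48  fails
(8) gcd(9, 17) = 1, not 7  fails
(9) x8 * x3 = 9 * 28 = 252  holds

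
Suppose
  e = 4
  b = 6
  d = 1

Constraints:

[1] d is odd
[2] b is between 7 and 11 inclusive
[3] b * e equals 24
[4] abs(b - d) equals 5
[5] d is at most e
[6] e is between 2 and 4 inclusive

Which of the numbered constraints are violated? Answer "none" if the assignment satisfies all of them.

[1] d = 1 is odd — satisfied.
[2] b = 6 is outside [7, 11] — violated.
[3] b * e = 6 * 4 = 24 — satisfied.
[4] abs(6 - 1) = 5 — satisfied.
[5] d = 1, e = 4; 1 ≤ 4 — satisfied.
[6] e = 4 lies in [2, 4] — satisfied.

The assignment fails constraint 2.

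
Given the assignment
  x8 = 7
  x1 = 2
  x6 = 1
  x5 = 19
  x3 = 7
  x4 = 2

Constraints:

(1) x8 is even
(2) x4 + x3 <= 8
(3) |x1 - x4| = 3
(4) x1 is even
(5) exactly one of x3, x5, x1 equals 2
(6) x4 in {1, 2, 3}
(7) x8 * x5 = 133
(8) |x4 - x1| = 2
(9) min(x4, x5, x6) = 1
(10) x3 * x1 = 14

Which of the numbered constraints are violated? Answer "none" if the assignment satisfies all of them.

No — constraints 1, 2, 3, and 8 are not satisfied.

(1) x8 = 7 is odd  FAIL
(2) x4 + x3 = 2 + 7 = 9; 9 > 8, bound 8 not met  FAIL
(3) |2 - 2| = 0, not 3  FAIL
(4) x1 = 2 is even  OK
(5) x3=7, x5=19, x1=2; 1 of them equals 2  OK
(6) x4 = 2 is in {1, 2, 3}  OK
(7) x8 * x5 = 7 * 19 = 133  OK
(8) |2 - 2| = 0, not 2  FAIL
(9) min(2, 19, 1) = 1  OK
(10) x3 * x1 = 7 * 2 = 14  OK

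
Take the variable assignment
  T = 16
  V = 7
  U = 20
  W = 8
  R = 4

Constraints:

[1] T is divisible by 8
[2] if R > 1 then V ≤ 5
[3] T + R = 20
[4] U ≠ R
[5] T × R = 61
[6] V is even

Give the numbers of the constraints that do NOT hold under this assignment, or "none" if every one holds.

No — constraints 2, 5, 6 are not satisfied.

[1] 16 / 8 = 2, so 8 divides 16  true
[2] R = 4 > 1, so we need V ≤ 5; but V = 7 > 5  false
[3] T + R = 16 + 4 = 20  true
[4] U = 20, R = 4; distinct  true
[5] T × R = 16 × 4 = 64, not 61  false
[6] V = 7 is odd  false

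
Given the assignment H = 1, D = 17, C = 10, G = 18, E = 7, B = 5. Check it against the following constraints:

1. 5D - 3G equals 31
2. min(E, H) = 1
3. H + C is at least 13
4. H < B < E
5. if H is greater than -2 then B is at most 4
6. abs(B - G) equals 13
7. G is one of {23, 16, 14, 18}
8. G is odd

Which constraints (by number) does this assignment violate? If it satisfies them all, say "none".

Constraints 3, 5, and 8 are violated.

1. 5D - 3G = 5(17) - 3(18) = 31 — holds.
2. min(7, 1) = 1 — holds.
3. H + C = 1 + 10 = 11; 11 < 13, bound 13 not met — fails.
4. values 1 < 5 < 7 — holds.
5. H = 1 > -2, so we need B ≤ 4; but B = 5 > 4 — fails.
6. abs(5 - 18) = 13 — holds.
7. G = 18 is in {23, 16, 14, 18} — holds.
8. G = 18 is even — fails.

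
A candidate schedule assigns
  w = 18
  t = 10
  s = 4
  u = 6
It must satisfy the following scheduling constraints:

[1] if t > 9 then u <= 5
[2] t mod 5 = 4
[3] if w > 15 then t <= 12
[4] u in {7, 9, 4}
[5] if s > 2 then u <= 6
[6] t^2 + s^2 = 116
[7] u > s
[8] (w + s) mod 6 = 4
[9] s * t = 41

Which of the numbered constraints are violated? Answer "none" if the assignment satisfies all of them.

[1] t = 10 > 9, so we need u ≤ 5; but u = 6 > 5  false
[2] 10 mod 5 = 0, not 4  false
[3] w = 18 > 15, so we need t ≤ 12; t = 10 ≤ 12  true
[4] u = 6 is not in {7, 9, 4}  false
[5] s = 4 > 2, so we need u ≤ 6; u = 6 ≤ 6  true
[6] t^2 + s^2 = 10^2 + 4^2 = 100 + 16 = 116  true
[7] u = 6, s = 4; 6 > 4  true
[8] w + s = 22; 22 mod 6 = 4  true
[9] s * t = 4 * 10 = 40, not 41  false

Constraints 1, 2, 4, and 9 do not hold.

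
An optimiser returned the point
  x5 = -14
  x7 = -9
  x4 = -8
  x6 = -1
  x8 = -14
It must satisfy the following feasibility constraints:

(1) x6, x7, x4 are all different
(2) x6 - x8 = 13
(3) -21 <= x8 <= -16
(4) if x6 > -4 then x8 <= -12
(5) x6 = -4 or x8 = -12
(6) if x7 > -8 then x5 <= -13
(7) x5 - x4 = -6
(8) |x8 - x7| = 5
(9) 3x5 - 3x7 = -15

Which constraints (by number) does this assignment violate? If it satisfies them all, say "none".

The assignment fails constraints 3 and 5.

(1) values -1, -9, -8 are pairwise distinct  ✓
(2) x6 - x8 = -1 - (-14) = 13  ✓
(3) x8 = -14 is outside [-21, -16]  ✗
(4) x6 = -1 > -4, so we need x8 ≤ -12; x8 = -14 ≤ -12  ✓
(5) x6 = -1 ≠ -4 and x8 = -14 ≠ -12; both disjuncts false  ✗
(6) x7 = -9, not > -8; antecedent false, conditional vacuously true  ✓
(7) x5 - x4 = -14 - (-8) = -6  ✓
(8) |-14 - (-9)| = 5  ✓
(9) 3x5 - 3x7 = 3(-14) - 3(-9) = -15  ✓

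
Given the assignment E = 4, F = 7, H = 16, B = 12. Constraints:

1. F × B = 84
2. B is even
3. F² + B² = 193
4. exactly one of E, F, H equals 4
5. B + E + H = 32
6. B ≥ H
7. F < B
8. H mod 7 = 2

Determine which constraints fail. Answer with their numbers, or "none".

1. F × B = 7 × 12 = 84  true
2. B = 12 is even  true
3. F² + B² = 7² + 12² = 49 + 144 = 193  true
4. E=4, F=7, H=16; 1 of them equals 4  true
5. B + E + H = 12 + 4 + 16 = 32  true
6. B = 12, H = 16; 12 < 16 (want ≥)  false
7. F = 7, B = 12; 7 < 12  true
8. 16 mod 7 = 2  true

No — constraint 6 is not satisfied.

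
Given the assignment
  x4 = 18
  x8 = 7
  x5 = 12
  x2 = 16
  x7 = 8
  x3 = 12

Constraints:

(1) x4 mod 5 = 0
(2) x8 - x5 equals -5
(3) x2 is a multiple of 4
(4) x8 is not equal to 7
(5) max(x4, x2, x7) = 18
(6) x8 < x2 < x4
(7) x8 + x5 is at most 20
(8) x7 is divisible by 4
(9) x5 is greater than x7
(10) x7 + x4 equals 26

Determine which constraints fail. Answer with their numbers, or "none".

(1) 18 mod 5 = 3, not 0  fails
(2) x8 - x5 = 7 - 12 = -5  holds
(3) 16 / 4 = 4, so 4 divides 16  holds
(4) x8 = 7, but 7 is required to differ  fails
(5) max(18, 16, 8) = 18  holds
(6) values 7 < 16 < 18  holds
(7) x8 + x5 = 7 + 12 = 19; 19 ≤ 20  holds
(8) 8 / 4 = 2, so 4 divides 8  holds
(9) x5 = 12, x7 = 8; 12 > 8  holds
(10) x7 + x4 = 8 + 18 = 26  holds

Constraints 1, 4 are violated.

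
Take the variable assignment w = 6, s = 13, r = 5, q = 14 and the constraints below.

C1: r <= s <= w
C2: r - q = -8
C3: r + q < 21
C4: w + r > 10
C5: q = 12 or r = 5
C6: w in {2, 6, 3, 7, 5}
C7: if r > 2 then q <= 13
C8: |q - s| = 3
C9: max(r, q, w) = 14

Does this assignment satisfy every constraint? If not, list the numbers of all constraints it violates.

The assignment fails constraints 1, 2, 7, and 8.

C1: values 5, 13, 6; s = 13 is not <= w = 6 — violated.
C2: r - q = 5 - 14 = -9, not -8 — violated.
C3: r + q = 5 + 14 = 19; 19 < 21 — OK.
C4: w + r = 6 + 5 = 11; 11 > 10 — OK.
C5: q = 14 ≠ 12, but r = 5 = 5 (second disjunct) — OK.
C6: w = 6 is in {2, 6, 3, 7, 5} — OK.
C7: r = 5 > 2, so we need q ≤ 13; but q = 14 > 13 — violated.
C8: |14 - 13| = 1, not 3 — violated.
C9: max(5, 14, 6) = 14 — OK.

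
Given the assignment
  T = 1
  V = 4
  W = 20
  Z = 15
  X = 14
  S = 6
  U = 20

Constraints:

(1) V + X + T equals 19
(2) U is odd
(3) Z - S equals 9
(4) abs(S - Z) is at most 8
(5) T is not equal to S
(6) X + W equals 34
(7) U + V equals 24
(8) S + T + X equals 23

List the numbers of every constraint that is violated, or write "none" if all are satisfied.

(1) V + X + T = 4 + 14 + 1 = 19 — OK.
(2) U = 20 is even — violated.
(3) Z - S = 15 - 6 = 9 — OK.
(4) abs(6 - 15) = 9; 9 > 8, exceeds bound 8 — violated.
(5) T = 1, S = 6; distinct — OK.
(6) X + W = 14 + 20 = 34 — OK.
(7) U + V = 20 + 4 = 24 — OK.
(8) S + T + X = 6 + 1 + 14 = 21, not 23 — violated.

Constraints 2, 4, and 8 do not hold.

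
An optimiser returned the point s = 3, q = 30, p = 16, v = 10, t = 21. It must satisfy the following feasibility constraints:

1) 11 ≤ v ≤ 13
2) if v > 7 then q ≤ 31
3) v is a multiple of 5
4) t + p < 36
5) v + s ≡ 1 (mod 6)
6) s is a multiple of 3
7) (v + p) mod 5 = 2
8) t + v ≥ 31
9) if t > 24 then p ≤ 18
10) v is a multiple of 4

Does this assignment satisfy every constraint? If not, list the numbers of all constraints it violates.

Constraints 1, 4, 7, and 10 do not hold.

1) v = 10 is outside [11, 13]  fails
2) v = 10 > 7, so we need q ≤ 31; q = 30 ≤ 31  holds
3) 10 / 5 = 2, so 5 divides 10  holds
4) t + p = 21 + 16 = 37; 37 ≥ 36, bound 36 not met  fails
5) v + s = 13; 13 mod 6 = 1  holds
6) 3 / 3 = 1, so 3 divides 3  holds
7) v + p = 26; 26 mod 5 = 1, not 2  fails
8) t + v = 21 + 10 = 31; 31 ≥ 31  holds
9) t = 21, not > 24; antecedent false, conditional vacuously true  holds
10) 10 = 4×2 + 2, so 4 does not divide 10  fails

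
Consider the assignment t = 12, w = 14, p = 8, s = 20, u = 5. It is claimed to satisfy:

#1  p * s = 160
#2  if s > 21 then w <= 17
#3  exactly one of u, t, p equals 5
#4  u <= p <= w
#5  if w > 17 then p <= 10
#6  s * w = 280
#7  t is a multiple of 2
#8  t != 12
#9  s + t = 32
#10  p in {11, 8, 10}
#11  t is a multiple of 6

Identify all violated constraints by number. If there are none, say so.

Violated: 8.

#1 p * s = 8 * 20 = 160  true
#2 s = 20, not > 21; antecedent false, conditional vacuously true  true
#3 u=5, t=12, p=8; 1 of them equals 5  true
#4 values 5 <= 8 <= 14  true
#5 w = 14, not > 17; antecedent false, conditional vacuously true  true
#6 s * w = 20 * 14 = 280  true
#7 12 / 2 = 6, so 2 divides 12  true
#8 t = 12, but 12 is required to differ  false
#9 s + t = 20 + 12 = 32  true
#10 p = 8 is in {11, 8, 10}  true
#11 12 / 6 = 2, so 6 divides 12  true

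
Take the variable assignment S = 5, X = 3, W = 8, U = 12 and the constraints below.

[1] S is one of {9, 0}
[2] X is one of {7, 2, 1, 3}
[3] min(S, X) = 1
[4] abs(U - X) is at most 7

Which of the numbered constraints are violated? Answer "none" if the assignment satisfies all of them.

[1] S = 5 is not in {9, 0}  false
[2] X = 3 is in {7, 2, 1, 3}  true
[3] min(5, 3) = 3, not 1  false
[4] abs(12 - 3) = 9; 9 > 7, exceeds bound 7  false

Constraints 1, 3, and 4 do not hold.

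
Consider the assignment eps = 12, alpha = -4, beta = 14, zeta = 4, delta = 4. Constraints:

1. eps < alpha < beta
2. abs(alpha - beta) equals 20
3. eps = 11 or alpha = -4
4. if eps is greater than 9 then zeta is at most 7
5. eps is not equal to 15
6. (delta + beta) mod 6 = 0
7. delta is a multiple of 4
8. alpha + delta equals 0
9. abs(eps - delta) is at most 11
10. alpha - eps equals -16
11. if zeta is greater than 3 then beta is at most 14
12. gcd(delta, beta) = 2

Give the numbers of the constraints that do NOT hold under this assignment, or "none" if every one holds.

The assignment fails constraints 1 and 2.

1. values 12, -4, 14; eps = 12 is not < alpha = -4 — violated.
2. abs(-4 - 14) = 18, not 20 — violated.
3. eps = 12 ≠ 11, but alpha = -4 = -4 (second disjunct) — OK.
4. eps = 12 > 9, so we need zeta ≤ 7; zeta = 4 ≤ 7 — OK.
5. eps = 12, and 12 ≠ 15 — OK.
6. delta + beta = 18; 18 mod 6 = 0 — OK.
7. 4 / 4 = 1, so 4 divides 4 — OK.
8. alpha + delta = -4 + 4 = 0 — OK.
9. abs(12 - 4) = 8; 8 ≤ 11 — OK.
10. alpha - eps = -4 - 12 = -16 — OK.
11. zeta = 4 > 3, so we need beta ≤ 14; beta = 14 ≤ 14 — OK.
12. gcd(4, 14) = 2 — OK.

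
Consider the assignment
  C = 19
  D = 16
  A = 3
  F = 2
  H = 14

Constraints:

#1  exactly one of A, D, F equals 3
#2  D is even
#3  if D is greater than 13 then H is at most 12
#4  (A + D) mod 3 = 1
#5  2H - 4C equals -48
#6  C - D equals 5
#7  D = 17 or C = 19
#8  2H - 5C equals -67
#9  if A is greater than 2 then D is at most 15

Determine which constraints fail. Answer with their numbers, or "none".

#1 A=3, D=16, F=2; 1 of them equals 3 — holds.
#2 D = 16 is even — holds.
#3 D = 16 > 13, so we need H ≤ 12; but H = 14 > 12 — does not hold.
#4 A + D = 19; 19 mod 3 = 1 — holds.
#5 2H - 4C = 2(14) - 4(19) = -48 — holds.
#6 C - D = 19 - 16 = 3, not 5 — does not hold.
#7 D = 16 ≠ 17, but C = 19 = 19 (second disjunct) — holds.
#8 2H - 5C = 2(14) - 5(19) = -67 — holds.
#9 A = 3 > 2, so we need D ≤ 15; but D = 16 > 15 — does not hold.

Constraints 3, 6, and 9 do not hold.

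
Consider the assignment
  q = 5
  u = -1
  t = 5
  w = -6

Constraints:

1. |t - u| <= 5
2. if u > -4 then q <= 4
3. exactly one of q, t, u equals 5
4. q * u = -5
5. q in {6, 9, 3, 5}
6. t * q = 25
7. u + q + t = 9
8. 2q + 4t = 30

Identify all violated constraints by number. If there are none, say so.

Constraints 1, 2, and 3 are violated.

1. |5 - (-1)| = 6; 6 > 5, exceeds bound 5 — violated.
2. u = -1 > -4, so we need q ≤ 4; but q = 5 > 4 — violated.
3. q=5, t=5, u=-1; 2 of them equal 5, not exactly one — violated.
4. q * u = 5 * (-1) = -5 — OK.
5. q = 5 is in {6, 9, 3, 5} — OK.
6. t * q = 5 * 5 = 25 — OK.
7. u + q + t = -1 + 5 + 5 = 9 — OK.
8. 2q + 4t = 2(5) + 4(5) = 30 — OK.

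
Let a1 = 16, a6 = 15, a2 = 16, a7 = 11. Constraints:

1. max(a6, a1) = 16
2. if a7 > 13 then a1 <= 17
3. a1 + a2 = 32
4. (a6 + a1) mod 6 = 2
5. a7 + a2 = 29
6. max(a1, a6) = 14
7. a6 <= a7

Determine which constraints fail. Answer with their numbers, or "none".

Constraints 4, 5, 6, and 7 are violated.

1. max(15, 16) = 16  holds
2. a7 = 11, not > 13; antecedent false, conditional vacuously true  holds
3. a1 + a2 = 16 + 16 = 32  holds
4. a6 + a1 = 31; 31 mod 6 = 1, not 2  fails
5. a7 + a2 = 11 + 16 = 27, not 29  fails
6. max(16, 15) = 16, not 14  fails
7. a6 = 15, a7 = 11; 15 > 11 (want ≤)  fails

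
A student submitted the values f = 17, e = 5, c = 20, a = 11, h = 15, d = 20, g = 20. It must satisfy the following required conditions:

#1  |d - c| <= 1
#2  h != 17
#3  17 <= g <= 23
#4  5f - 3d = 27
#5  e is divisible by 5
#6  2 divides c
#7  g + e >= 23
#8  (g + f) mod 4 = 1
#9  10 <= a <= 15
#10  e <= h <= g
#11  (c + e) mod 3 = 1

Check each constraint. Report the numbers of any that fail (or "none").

No — constraint 4 is not satisfied.

#1 |20 - 20| = 0; 0 ≤ 1 — holds.
#2 h = 15, and 15 ≠ 17 — holds.
#3 g = 20 lies in [17, 23] — holds.
#4 5f - 3d = 5(17) - 3(20) = 25, not 27 — does not hold.
#5 5 / 5 = 1, so 5 divides 5 — holds.
#6 20 / 2 = 10, so 2 divides 20 — holds.
#7 g + e = 20 + 5 = 25; 25 ≥ 23 — holds.
#8 g + f = 37; 37 mod 4 = 1 — holds.
#9 a = 11 lies in [10, 15] — holds.
#10 values 5 <= 15 <= 20 — holds.
#11 c + e = 25; 25 mod 3 = 1 — holds.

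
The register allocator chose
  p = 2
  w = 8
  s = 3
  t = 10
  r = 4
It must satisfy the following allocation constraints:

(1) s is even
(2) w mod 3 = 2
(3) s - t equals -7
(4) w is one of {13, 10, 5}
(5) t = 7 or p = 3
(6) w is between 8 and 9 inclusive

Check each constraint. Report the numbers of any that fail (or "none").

(1) s = 3 is odd  FAIL
(2) 8 mod 3 = 2  OK
(3) s - t = 3 - 10 = -7  OK
(4) w = 8 is not in {13, 10, 5}  FAIL
(5) t = 10 ≠ 7 and p = 2 ≠ 3; both disjuncts false  FAIL
(6) w = 8 lies in [8, 9]  OK

Constraints 1, 4, and 5 do not hold.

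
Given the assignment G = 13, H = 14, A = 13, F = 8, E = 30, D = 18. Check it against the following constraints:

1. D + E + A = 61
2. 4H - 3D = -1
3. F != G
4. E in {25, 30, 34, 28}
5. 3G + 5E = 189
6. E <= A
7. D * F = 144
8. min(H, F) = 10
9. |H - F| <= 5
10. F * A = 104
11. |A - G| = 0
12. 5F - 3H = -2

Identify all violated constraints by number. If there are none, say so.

1. D + E + A = 18 + 30 + 13 = 61  holds
2. 4H - 3D = 4(14) - 3(18) = 2, not -1  fails
3. F = 8, G = 13; distinct  holds
4. E = 30 is in {25, 30, 34, 28}  holds
5. 3G + 5E = 3(13) + 5(30) = 189  holds
6. E = 30, A = 13; 30 > 13 (want ≤)  fails
7. D * F = 18 * 8 = 144  holds
8. min(14, 8) = 8, not 10  fails
9. |14 - 8| = 6; 6 > 5, exceeds bound 5  fails
10. F * A = 8 * 13 = 104  holds
11. |13 - 13| = 0  holds
12. 5F - 3H = 5(8) - 3(14) = -2  holds

Constraints 2, 6, 8, and 9 are violated.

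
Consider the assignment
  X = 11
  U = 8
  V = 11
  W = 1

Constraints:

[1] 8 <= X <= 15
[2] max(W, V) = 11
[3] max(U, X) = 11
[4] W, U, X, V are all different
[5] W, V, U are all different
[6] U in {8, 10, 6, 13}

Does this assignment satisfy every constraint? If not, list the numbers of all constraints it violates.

Constraint 4 does not hold.

[1] X = 11 lies in [8, 15]  holds
[2] max(1, 11) = 11  holds
[3] max(8, 11) = 11  holds
[4] X = V = 11, not all different  fails
[5] values 1, 11, 8 are pairwise distinct  holds
[6] U = 8 is in {8, 10, 6, 13}  holds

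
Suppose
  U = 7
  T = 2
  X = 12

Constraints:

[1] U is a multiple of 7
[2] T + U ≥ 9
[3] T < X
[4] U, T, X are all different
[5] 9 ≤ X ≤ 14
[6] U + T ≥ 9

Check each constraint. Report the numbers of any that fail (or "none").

[1] 7 / 7 = 1, so 7 divides 7 — satisfied.
[2] T + U = 2 + 7 = 9; 9 ≥ 9 — satisfied.
[3] T = 2, X = 12; 2 < 12 — satisfied.
[4] values 7, 2, 12 are pairwise distinct — satisfied.
[5] X = 12 lies in [9, 14] — satisfied.
[6] U + T = 7 + 2 = 9; 9 ≥ 9 — satisfied.

The assignment satisfies every constraint.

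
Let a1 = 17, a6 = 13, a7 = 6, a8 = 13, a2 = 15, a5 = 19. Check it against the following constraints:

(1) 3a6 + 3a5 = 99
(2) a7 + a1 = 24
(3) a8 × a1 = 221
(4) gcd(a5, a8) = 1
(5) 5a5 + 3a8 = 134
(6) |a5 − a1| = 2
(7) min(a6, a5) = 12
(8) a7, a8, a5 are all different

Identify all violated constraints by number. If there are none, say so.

The assignment fails constraints 1, 2, and 7.

(1) 3a6 + 3a5 = 3(13) + 3(19) = 96, not 99 — violated.
(2) a7 + a1 = 6 + 17 = 23, not 24 — violated.
(3) a8 × a1 = 13 × 17 = 221 — satisfied.
(4) gcd(19, 13) = 1 — satisfied.
(5) 5a5 + 3a8 = 5(19) + 3(13) = 134 — satisfied.
(6) |19 − 17| = 2 — satisfied.
(7) min(13, 19) = 13, not 12 — violated.
(8) values 6, 13, 19 are pairwise distinct — satisfied.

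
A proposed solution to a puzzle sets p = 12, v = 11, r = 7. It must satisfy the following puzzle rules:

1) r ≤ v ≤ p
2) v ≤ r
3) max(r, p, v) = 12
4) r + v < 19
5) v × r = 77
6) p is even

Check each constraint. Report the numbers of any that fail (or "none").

1) values 7 ≤ 11 ≤ 12 — satisfied.
2) v = 11, r = 7; 11 > 7 (want ≤) — violated.
3) max(7, 12, 11) = 12 — satisfied.
4) r + v = 7 + 11 = 18; 18 < 19 — satisfied.
5) v × r = 11 × 7 = 77 — satisfied.
6) p = 12 is even — satisfied.

Violated: 2.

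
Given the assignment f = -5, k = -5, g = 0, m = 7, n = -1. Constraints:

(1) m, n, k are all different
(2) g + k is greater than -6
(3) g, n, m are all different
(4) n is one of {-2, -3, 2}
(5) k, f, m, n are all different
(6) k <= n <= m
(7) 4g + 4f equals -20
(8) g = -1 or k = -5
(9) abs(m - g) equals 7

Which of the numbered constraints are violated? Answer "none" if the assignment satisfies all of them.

Constraints 4, 5 are violated.

(1) values 7, -1, -5 are pairwise distinct  true
(2) g + k = 0 + (-5) = -5; -5 > -6  true
(3) values 0, -1, 7 are pairwise distinct  true
(4) n = -1 is not in {-2, -3, 2}  false
(5) k = f = -5, not all different  false
(6) values -5 <= -1 <= 7  true
(7) 4g + 4f = 4(0) + 4(-5) = -20  true
(8) g = 0 ≠ -1, but k = -5 = -5 (second disjunct)  true
(9) abs(7 - 0) = 7  true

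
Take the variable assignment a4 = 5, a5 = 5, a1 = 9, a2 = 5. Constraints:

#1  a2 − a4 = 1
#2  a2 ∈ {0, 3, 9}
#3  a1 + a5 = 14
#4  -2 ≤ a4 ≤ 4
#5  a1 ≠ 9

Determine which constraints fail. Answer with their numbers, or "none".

Violated: 1, 2, 4, and 5.

#1 a2 − a4 = 5 − 5 = 0, not 1  false
#2 a2 = 5 is not in {0, 3, 9}  false
#3 a1 + a5 = 9 + 5 = 14  true
#4 a4 = 5 is outside [-2, 4]  false
#5 a1 = 9, but 9 is required to differ  false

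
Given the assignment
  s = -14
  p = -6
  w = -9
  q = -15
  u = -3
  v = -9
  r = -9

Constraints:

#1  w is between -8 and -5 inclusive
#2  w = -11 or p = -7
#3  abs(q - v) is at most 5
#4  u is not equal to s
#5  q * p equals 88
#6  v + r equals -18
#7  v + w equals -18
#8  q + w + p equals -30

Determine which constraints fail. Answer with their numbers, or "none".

#1 w = -9 is outside [-8, -5]  FAIL
#2 w = -9 ≠ -11 and p = -6 ≠ -7; both disjuncts false  FAIL
#3 abs(-15 - (-9)) = 6; 6 > 5, exceeds bound 5  FAIL
#4 u = -3, s = -14; distinct  OK
#5 q * p = -15 * (-6) = 90, not 88  FAIL
#6 v + r = -9 + (-9) = -18  OK
#7 v + w = -9 + (-9) = -18  OK
#8 q + w + p = -15 + (-9) + (-6) = -30  OK

No — constraints 1, 2, 3, and 5 are not satisfied.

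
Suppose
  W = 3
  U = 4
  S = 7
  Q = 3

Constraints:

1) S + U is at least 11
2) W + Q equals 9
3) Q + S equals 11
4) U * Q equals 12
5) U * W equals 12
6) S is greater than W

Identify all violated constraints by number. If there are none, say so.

Constraints 2, 3 do not hold.

1) S + U = 7 + 4 = 11; 11 ≥ 11  ✔
2) W + Q = 3 + 3 = 6, not 9  ✘
3) Q + S = 3 + 7 = 10, not 11  ✘
4) U * Q = 4 * 3 = 12  ✔
5) U * W = 4 * 3 = 12  ✔
6) S = 7, W = 3; 7 > 3  ✔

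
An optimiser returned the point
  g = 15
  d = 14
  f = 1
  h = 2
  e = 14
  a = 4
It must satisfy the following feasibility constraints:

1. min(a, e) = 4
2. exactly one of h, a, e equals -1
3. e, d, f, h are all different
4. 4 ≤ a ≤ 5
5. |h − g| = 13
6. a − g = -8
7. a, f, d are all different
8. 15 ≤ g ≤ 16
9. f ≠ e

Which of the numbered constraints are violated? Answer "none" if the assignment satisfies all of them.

No — constraints 2, 3, and 6 are not satisfied.

1. min(4, 14) = 4  true
2. h=2, a=4, e=14; 0 of them equal -1, not exactly one  false
3. e = d = 14, not all different  false
4. a = 4 lies in [4, 5]  true
5. |2 − 15| = 13  true
6. a − g = 4 − 15 = -11, not -8  false
7. values 4, 1, 14 are pairwise distinct  true
8. g = 15 lies in [15, 16]  true
9. f = 1, e = 14; distinct  true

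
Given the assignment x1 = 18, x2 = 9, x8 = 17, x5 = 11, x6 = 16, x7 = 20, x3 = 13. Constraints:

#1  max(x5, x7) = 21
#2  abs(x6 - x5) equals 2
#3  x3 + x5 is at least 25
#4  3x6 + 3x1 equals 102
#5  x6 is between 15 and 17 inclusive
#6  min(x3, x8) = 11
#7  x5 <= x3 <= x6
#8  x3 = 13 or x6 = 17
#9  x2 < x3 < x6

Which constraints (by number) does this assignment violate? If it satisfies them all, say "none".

#1 max(11, 20) = 20, not 21  FAIL
#2 abs(16 - 11) = 5, not 2  FAIL
#3 x3 + x5 = 13 + 11 = 24; 24 < 25, bound 25 not met  FAIL
#4 3x6 + 3x1 = 3(16) + 3(18) = 102  OK
#5 x6 = 16 lies in [15, 17]  OK
#6 min(13, 17) = 13, not 11  FAIL
#7 values 11 <= 13 <= 16  OK
#8 x3 = 13 = 13 (first disjunct)  OK
#9 values 9 < 13 < 16  OK

The assignment fails constraints 1, 2, 3, and 6.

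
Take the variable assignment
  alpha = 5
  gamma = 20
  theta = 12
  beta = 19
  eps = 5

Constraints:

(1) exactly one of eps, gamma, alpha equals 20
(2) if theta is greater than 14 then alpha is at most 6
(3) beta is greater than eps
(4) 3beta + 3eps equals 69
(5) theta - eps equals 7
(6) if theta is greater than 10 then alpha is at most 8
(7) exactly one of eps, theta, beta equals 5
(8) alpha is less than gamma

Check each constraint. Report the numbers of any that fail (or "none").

Constraint 4 does not hold.

(1) eps=5, gamma=20, alpha=5; 1 of them equals 20 — holds.
(2) theta = 12, not > 14; antecedent false, conditional vacuously true — holds.
(3) beta = 19, eps = 5; 19 > 5 — holds.
(4) 3beta + 3eps = 3(19) + 3(5) = 72, not 69 — does not hold.
(5) theta - eps = 12 - 5 = 7 — holds.
(6) theta = 12 > 10, so we need alpha ≤ 8; alpha = 5 ≤ 8 — holds.
(7) eps=5, theta=12, beta=19; 1 of them equals 5 — holds.
(8) alpha = 5, gamma = 20; 5 < 20 — holds.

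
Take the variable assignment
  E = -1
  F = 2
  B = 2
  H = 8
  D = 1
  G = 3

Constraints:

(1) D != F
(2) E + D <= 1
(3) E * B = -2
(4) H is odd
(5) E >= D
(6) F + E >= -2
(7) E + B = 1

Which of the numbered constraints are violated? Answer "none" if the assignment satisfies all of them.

(1) D = 1, F = 2; distinct — holds.
(2) E + D = -1 + 1 = 0; 0 ≤ 1 — holds.
(3) E * B = -1 * 2 = -2 — holds.
(4) H = 8 is even — does not hold.
(5) E = -1, D = 1; -1 < 1 (want ≥) — does not hold.
(6) F + E = 2 + (-1) = 1; 1 ≥ -2 — holds.
(7) E + B = -1 + 2 = 1 — holds.

Violated: 4, 5.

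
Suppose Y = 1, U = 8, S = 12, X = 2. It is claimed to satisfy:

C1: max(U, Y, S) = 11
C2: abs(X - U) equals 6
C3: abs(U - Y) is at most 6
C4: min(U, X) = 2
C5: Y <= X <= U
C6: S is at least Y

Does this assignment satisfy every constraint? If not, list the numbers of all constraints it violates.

C1: max(8, 1, 12) = 12, not 11 — violated.
C2: abs(2 - 8) = 6 — satisfied.
C3: abs(8 - 1) = 7; 7 > 6, exceeds bound 6 — violated.
C4: min(8, 2) = 2 — satisfied.
C5: values 1 <= 2 <= 8 — satisfied.
C6: S = 12, Y = 1; 12 ≥ 1 — satisfied.

Constraints 1, 3 are violated.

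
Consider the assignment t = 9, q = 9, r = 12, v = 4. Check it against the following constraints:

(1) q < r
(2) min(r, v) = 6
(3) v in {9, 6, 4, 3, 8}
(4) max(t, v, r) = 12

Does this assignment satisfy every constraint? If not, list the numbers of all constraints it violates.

No — constraint 2 is not satisfied.

(1) q = 9, r = 12; 9 < 12  true
(2) min(12, 4) = 4, not 6  false
(3) v = 4 is in {9, 6, 4, 3, 8}  true
(4) max(9, 4, 12) = 12  true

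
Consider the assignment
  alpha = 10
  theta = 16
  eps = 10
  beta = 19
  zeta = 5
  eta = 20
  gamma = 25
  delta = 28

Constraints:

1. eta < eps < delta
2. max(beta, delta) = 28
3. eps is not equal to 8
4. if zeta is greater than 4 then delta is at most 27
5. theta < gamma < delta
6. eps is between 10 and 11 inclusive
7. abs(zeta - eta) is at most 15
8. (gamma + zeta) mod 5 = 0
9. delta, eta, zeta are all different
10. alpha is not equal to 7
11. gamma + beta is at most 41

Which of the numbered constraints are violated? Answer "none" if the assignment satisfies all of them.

No — constraints 1, 4, 11 are not satisfied.

1. values 20, 10, 28; eta = 20 is not < eps = 10  no
2. max(19, 28) = 28  yes
3. eps = 10, and 10 ≠ 8  yes
4. zeta = 5 > 4, so we need delta ≤ 27; but delta = 28 > 27  no
5. values 16 < 25 < 28  yes
6. eps = 10 lies in [10, 11]  yes
7. abs(5 - 20) = 15; 15 ≤ 15  yes
8. gamma + zeta = 30; 30 mod 5 = 0  yes
9. values 28, 20, 5 are pairwise distinct  yes
10. alpha = 10, and 10 ≠ 7  yes
11. gamma + beta = 25 + 19 = 44; 44 > 41, bound 41 not met  no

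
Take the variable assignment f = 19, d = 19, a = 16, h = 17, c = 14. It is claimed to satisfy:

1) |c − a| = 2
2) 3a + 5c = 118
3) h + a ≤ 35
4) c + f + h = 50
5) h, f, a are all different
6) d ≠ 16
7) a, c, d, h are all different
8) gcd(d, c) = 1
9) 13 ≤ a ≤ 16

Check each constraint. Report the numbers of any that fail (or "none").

None — every constraint holds.

1) |14 − 16| = 2  OK
2) 3a + 5c = 3(16) + 5(14) = 118  OK
3) h + a = 17 + 16 = 33; 33 ≤ 35  OK
4) c + f + h = 14 + 19 + 17 = 50  OK
5) values 17, 19, 16 are pairwise distinct  OK
6) d = 19, and 19 ≠ 16  OK
7) values 16, 14, 19, 17 are pairwise distinct  OK
8) gcd(19, 14) = 1  OK
9) a = 16 lies in [13, 16]  OK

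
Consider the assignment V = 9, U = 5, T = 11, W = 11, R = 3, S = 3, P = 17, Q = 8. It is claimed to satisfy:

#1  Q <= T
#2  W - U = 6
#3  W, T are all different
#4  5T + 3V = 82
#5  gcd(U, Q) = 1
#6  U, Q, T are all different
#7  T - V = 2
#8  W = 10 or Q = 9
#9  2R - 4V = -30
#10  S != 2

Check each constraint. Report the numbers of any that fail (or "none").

#1 Q = 8, T = 11; 8 ≤ 11 — OK.
#2 W - U = 11 - 5 = 6 — OK.
#3 W = T = 11, not all different — violated.
#4 5T + 3V = 5(11) + 3(9) = 82 — OK.
#5 gcd(5, 8) = 1 — OK.
#6 values 5, 8, 11 are pairwise distinct — OK.
#7 T - V = 11 - 9 = 2 — OK.
#8 W = 11 ≠ 10 and Q = 8 ≠ 9; both disjuncts false — violated.
#9 2R - 4V = 2(3) - 4(9) = -30 — OK.
#10 S = 3, and 3 ≠ 2 — OK.

Constraints 3 and 8 do not hold.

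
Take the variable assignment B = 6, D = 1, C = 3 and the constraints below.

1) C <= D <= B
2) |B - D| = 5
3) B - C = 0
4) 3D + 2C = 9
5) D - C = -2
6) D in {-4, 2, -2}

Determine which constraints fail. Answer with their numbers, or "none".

1) values 3, 1, 6; C = 3 is not <= D = 1  fails
2) |6 - 1| = 5  holds
3) B - C = 6 - 3 = 3, not 0  fails
4) 3D + 2C = 3(1) + 2(3) = 9  holds
5) D - C = 1 - 3 = -2  holds
6) D = 1 is not in {-4, 2, -2}  fails

Constraints 1, 3, and 6 are violated.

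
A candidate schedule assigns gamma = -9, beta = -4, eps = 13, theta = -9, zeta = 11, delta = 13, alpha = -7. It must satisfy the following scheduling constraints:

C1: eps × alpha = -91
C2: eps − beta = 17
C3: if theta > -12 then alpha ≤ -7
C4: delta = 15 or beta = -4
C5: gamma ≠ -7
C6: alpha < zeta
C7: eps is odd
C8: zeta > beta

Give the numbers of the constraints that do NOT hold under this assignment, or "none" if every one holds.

C1: eps × alpha = 13 × (-7) = -91  ✓
C2: eps − beta = 13 − (-4) = 17  ✓
C3: theta = -9 > -12, so we need alpha ≤ -7; alpha = -7 ≤ -7  ✓
C4: delta = 13 ≠ 15, but beta = -4 = -4 (second disjunct)  ✓
C5: gamma = -9, and -9 ≠ -7  ✓
C6: alpha = -7, zeta = 11; -7 < 11  ✓
C7: eps = 13 is odd  ✓
C8: zeta = 11, beta = -4; 11 > -4  ✓

None — every constraint holds.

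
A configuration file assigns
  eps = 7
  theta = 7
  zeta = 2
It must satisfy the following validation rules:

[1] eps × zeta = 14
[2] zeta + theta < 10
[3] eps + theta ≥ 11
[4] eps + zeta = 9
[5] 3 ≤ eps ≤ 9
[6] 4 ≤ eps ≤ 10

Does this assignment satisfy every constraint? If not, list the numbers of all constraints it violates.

[1] eps × zeta = 7 × 2 = 14  ✔
[2] zeta + theta = 2 + 7 = 9; 9 < 10  ✔
[3] eps + theta = 7 + 7 = 14; 14 ≥ 11  ✔
[4] eps + zeta = 7 + 2 = 9  ✔
[5] eps = 7 lies in [3, 9]  ✔
[6] eps = 7 lies in [4, 10]  ✔

Yes — all constraints hold.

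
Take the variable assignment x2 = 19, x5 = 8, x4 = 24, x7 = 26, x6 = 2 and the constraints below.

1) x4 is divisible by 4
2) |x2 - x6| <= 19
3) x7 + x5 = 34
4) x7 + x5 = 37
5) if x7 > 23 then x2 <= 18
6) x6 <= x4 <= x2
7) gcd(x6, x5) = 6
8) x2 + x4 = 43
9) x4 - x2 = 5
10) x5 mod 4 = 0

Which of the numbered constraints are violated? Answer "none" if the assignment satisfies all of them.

No — constraints 4, 5, 6, and 7 are not satisfied.

1) 24 / 4 = 6, so 4 divides 24 — holds.
2) |19 - 2| = 17; 17 ≤ 19 — holds.
3) x7 + x5 = 26 + 8 = 34 — holds.
4) x7 + x5 = 26 + 8 = 34, not 37 — does not hold.
5) x7 = 26 > 23, so we need x2 ≤ 18; but x2 = 19 > 18 — does not hold.
6) values 2, 24, 19; x4 = 24 is not <= x2 = 19 — does not hold.
7) gcd(2, 8) = 2, not 6 — does not hold.
8) x2 + x4 = 19 + 24 = 43 — holds.
9) x4 - x2 = 24 - 19 = 5 — holds.
10) 8 mod 4 = 0 — holds.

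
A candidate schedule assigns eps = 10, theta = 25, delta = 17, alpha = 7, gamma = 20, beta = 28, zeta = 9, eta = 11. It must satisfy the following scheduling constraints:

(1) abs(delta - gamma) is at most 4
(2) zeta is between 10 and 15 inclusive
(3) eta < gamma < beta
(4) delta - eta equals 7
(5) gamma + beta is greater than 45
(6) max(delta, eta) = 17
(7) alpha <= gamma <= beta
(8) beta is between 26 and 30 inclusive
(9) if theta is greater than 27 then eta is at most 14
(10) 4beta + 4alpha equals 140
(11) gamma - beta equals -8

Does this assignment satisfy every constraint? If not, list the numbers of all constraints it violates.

No — constraints 2, 4 are not satisfied.

(1) abs(17 - 20) = 3; 3 ≤ 4 — holds.
(2) zeta = 9 is outside [10, 15] — does not hold.
(3) values 11 < 20 < 28 — holds.
(4) delta - eta = 17 - 11 = 6, not 7 — does not hold.
(5) gamma + beta = 20 + 28 = 48; 48 > 45 — holds.
(6) max(17, 11) = 17 — holds.
(7) values 7 <= 20 <= 28 — holds.
(8) beta = 28 lies in [26, 30] — holds.
(9) theta = 25, not > 27; antecedent false, conditional vacuously true — holds.
(10) 4beta + 4alpha = 4(28) + 4(7) = 140 — holds.
(11) gamma - beta = 20 - 28 = -8 — holds.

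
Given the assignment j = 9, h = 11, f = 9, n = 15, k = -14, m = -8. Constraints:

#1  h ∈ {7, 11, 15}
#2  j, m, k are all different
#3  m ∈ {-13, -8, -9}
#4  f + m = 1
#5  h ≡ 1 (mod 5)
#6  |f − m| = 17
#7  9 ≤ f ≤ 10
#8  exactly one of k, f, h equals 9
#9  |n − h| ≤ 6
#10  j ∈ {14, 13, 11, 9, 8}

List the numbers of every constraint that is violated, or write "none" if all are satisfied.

All constraints are satisfied.

#1 h = 11 is in {7, 11, 15} — satisfied.
#2 values 9, -8, -14 are pairwise distinct — satisfied.
#3 m = -8 is in {-13, -8, -9} — satisfied.
#4 f + m = 9 + (-8) = 1 — satisfied.
#5 11 mod 5 = 1 — satisfied.
#6 |9 − (-8)| = 17 — satisfied.
#7 f = 9 lies in [9, 10] — satisfied.
#8 k=-14, f=9, h=11; 1 of them equals 9 — satisfied.
#9 |15 − 11| = 4; 4 ≤ 6 — satisfied.
#10 j = 9 is in {14, 13, 11, 9, 8} — satisfied.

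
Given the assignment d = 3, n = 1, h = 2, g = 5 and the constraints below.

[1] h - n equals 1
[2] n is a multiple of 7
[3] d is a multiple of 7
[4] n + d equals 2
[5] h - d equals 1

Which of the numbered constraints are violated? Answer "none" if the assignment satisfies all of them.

[1] h - n = 2 - 1 = 1 — holds.
[2] 1 = 7*0 + 1, so 7 does not divide 1 — does not hold.
[3] 3 = 7*0 + 3, so 7 does not divide 3 — does not hold.
[4] n + d = 1 + 3 = 4, not 2 — does not hold.
[5] h - d = 2 - 3 = -1, not 1 — does not hold.

Constraints 2, 3, 4, and 5 do not hold.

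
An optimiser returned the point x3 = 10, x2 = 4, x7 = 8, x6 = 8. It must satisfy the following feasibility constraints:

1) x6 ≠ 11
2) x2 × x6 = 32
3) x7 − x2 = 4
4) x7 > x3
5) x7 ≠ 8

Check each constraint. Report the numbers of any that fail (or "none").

The assignment fails constraints 4 and 5.

1) x6 = 8, and 8 ≠ 11  yes
2) x2 × x6 = 4 × 8 = 32  yes
3) x7 − x2 = 8 − 4 = 4  yes
4) x7 = 8, x3 = 10; 8 ≤ 10 (want >)  no
5) x7 = 8, but 8 is required to differ  no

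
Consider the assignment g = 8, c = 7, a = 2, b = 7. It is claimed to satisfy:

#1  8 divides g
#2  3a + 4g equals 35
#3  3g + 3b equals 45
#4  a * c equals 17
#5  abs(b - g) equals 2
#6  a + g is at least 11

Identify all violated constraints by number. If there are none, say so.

#1 8 / 8 = 1, so 8 divides 8  yes
#2 3a + 4g = 3(2) + 4(8) = 38, not 35  no
#3 3g + 3b = 3(8) + 3(7) = 45  yes
#4 a * c = 2 * 7 = 14, not 17  no
#5 abs(7 - 8) = 1, not 2  no
#6 a + g = 2 + 8 = 10; 10 < 11, bound 11 not met  no

No — constraints 2, 4, 5, 6 are not satisfied.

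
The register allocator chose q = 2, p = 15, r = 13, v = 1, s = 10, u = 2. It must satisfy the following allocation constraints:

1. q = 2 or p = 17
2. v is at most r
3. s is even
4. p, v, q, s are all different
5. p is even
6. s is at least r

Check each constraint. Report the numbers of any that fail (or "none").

1. q = 2 = 2 (first disjunct) — OK.
2. v = 1, r = 13; 1 ≤ 13 — OK.
3. s = 10 is even — OK.
4. values 15, 1, 2, 10 are pairwise distinct — OK.
5. p = 15 is odd — violated.
6. s = 10, r = 13; 10 < 13 (want ≥) — violated.

No — constraints 5 and 6 are not satisfied.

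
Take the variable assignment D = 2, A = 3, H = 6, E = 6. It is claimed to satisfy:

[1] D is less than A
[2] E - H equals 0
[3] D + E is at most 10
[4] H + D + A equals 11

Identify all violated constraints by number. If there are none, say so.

The assignment satisfies every constraint.

[1] D = 2, A = 3; 2 < 3  ✓
[2] E - H = 6 - 6 = 0  ✓
[3] D + E = 2 + 6 = 8; 8 ≤ 10  ✓
[4] H + D + A = 6 + 2 + 3 = 11  ✓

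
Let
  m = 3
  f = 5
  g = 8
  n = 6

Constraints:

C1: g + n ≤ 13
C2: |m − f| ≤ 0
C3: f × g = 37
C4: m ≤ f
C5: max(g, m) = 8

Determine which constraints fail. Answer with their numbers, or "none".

C1: g + n = 8 + 6 = 14; 14 > 13, bound 13 not met — does not hold.
C2: |3 − 5| = 2; 2 > 0, exceeds bound 0 — does not hold.
C3: f × g = 5 × 8 = 40, not 37 — does not hold.
C4: m = 3, f = 5; 3 ≤ 5 — holds.
C5: max(8, 3) = 8 — holds.

Violated: 1, 2, 3.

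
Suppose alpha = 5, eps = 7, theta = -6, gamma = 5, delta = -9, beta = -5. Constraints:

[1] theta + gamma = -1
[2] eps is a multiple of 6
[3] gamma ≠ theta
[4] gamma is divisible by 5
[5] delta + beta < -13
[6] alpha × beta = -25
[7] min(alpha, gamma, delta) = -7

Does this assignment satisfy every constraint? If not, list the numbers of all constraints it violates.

Violated: 2, 7.

[1] theta + gamma = -6 + 5 = -1  true
[2] 7 = 6×1 + 1, so 6 does not divide 7  false
[3] gamma = 5, theta = -6; distinct  true
[4] 5 / 5 = 1, so 5 divides 5  true
[5] delta + beta = -9 + (-5) = -14; -14 < -13  true
[6] alpha × beta = 5 × (-5) = -25  true
[7] min(5, 5, -9) = -9, not -7  false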